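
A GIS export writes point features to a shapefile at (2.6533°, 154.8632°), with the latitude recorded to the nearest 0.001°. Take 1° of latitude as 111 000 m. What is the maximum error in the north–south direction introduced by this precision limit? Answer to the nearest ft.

182 ft

Rounding to 3 decimal places leaves the latitude within ±0.0005° of the true value.
North–south distance: 0.0005° × 111000 m/° = 55.5 m.
Converting: 55.5 m × 3.2808 ft/m ≈ 182.09 ft.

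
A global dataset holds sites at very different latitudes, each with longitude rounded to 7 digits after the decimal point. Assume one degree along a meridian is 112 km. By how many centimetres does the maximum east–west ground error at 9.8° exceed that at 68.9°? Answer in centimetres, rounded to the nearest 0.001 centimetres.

Rounding to 7 decimal places leaves the longitude within ±5e-08° of the true value.
Error at 9.8° = 5e-08° × 112000 × cos 9.8° ≈ 0.0056 × 0.9854 = 0.0055183 m.
Error at 68.9° = 5e-08° × 112000 × cos 68.9° ≈ 0.0056 × 0.3600 = 0.002016 m.
Difference: 0.0055183 − 0.002016 = 0.0035023 m.
That is 0.0035023 m = 0.35023 cm.

0.350 centimetres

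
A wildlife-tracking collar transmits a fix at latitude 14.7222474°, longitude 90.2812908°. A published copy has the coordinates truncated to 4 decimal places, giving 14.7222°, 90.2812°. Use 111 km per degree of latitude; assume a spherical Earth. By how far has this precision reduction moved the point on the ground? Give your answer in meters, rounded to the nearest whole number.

11 meters

The latitude changed by +0.0000474° and the longitude by +0.0000908°.
N–S: 0.0000474° × 111000 m/° = 5.2614 m.
E–W at 14.7222°: 0.0000908° × 111000 × cos 14.7222° = 0.0000908 × 111000 × 0.9672 ≈ 9.74791 m.
Combined displacement = (5.2614² + 9.74791²)^½ ≈ 11.0772 m.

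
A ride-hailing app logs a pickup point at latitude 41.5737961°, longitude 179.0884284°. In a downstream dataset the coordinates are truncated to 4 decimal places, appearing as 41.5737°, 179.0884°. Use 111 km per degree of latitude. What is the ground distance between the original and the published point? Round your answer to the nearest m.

11 m

Δlat = 41.5737961 − 41.5737 = +0.0000961°; Δlon = 179.0884284 − 179.0884 = +0.0000284°.
N–S: 0.0000961° × 111000 m/° = 10.6671 m.
East–west at this latitude: 0.0000284° × 111000 × cos 41.5737° ≈ 0.0000284 × 83039.4 = 2.35832 m.
Combined displacement = (10.6671² + 2.35832²)^½ ≈ 10.9247 m.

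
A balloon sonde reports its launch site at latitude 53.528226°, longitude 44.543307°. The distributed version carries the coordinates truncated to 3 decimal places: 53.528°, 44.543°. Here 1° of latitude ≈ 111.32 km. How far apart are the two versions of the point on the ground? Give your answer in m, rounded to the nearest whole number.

32 m

The latitude changed by +0.000226° and the longitude by +0.000307°.
North–south shift: 0.000226 × 111320 = 25.1583 m.
East–west at this latitude: 0.000307° × 111320 × cos 53.528° ≈ 0.000307 × 66171.9 = 20.3148 m.
Combined displacement = (25.1583² + 20.3148²)^½ ≈ 32.3362 m.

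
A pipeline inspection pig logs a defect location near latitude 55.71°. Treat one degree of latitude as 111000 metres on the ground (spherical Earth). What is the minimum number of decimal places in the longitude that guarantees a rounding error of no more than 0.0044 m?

7 decimal places

At 55.71° one degree of longitude covers 111000 × cos 55.71° ≈ 111000 × 0.5634 ≈ 62535.4 m.
N decimal places → at most half a unit in the last place, 0.5 × 10⁻ᴺ° = 62535.4/2 × 10⁻ᴺ m.
Setting 31267.7 × 10⁻ᴺ ≤ 0.0044 gives 10ᴺ ≥ 7.106e+06, i.e. N ≥ 6.85.
At 6 places the error can reach 0.0313 m, but 7 places keeps it to 0.00313 m.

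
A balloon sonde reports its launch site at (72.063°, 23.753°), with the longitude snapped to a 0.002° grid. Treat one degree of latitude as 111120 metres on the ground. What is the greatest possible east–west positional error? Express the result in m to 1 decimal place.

With a 0.002° grid the true value lies within half a step, ±0.002°/2 = ±0.001°, of the stored one.
Parallels shrink by cos φ, so at 72.063° a degree of longitude is 111120 × 0.3080 ≈ 34221.7 m.
So at most 0.001° × 34221.7 ≈ 34.2217 m east–west.

34.2 m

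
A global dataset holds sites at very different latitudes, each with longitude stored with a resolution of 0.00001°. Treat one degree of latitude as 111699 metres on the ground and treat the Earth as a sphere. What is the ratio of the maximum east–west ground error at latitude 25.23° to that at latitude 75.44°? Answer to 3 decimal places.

With a 0.00001° grid the true value lies within half a step, ±0.00001°/2 = ±5e-06°, of the stored one.
Error at 25.23° = 5e-06° × 111699 × cos 25.23° ≈ 0.5585 × 0.9046 = 0.50522 m.
Error at 75.44° = 5e-06° × 111699 × cos 75.44° ≈ 0.5585 × 0.2514 = 0.1404 m.
Ratio: 0.50522 / 0.1404 = cos 25.23° / cos 75.44° ≈ 3.5984.

3.598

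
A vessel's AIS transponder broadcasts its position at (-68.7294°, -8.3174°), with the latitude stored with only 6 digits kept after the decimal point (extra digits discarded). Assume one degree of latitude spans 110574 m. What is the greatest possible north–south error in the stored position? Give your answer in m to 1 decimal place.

0.1 m

Truncating at 6 decimal places can drop up to a full unit in the last place, so the latitude may be off by as much as 1e-06°.
So the N–S error is at most 1e-06 × 110574 = 0.110574 m.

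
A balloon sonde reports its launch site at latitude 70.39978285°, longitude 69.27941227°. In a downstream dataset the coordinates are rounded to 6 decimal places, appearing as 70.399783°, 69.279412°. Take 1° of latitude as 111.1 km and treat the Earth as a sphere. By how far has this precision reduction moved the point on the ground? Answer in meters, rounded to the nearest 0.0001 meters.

0.0195 meters

The latitude changed by -0.00000015° and the longitude by +0.00000027°.
N–S: -0.00000015° × 111100 m/° = -0.016665 m.
E–W at 70.3998°: 0.00000027° × 111100 × cos 70.3998° = 0.00000027 × 111100 × 0.3355 ≈ 0.0100626 m.
Distance: √(0.016665² + 0.0100626²) ≈ 0.0194674 m.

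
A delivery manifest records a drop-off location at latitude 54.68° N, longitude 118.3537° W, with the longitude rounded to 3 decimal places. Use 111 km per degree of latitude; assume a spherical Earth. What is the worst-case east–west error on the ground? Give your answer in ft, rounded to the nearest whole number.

105 ft

Rounding to 3 decimal places leaves the longitude within ±0.0005° of the true value.
Parallels shrink by cos φ, so at 54.68° a degree of longitude is 111000 × 0.5781 ≈ 64173.8 m.
East–west error: 0.0005° × 64173.8 m/° ≈ 32.0869 m.
In feet: 32.0869 m ÷ 0.3048 ≈ 105.27 ft.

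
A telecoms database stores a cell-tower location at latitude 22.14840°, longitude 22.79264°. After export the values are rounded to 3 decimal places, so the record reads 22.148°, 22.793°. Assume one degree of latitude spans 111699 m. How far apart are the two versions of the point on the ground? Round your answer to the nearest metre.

Δlat = 22.14840 − 22.148 = +0.00040°; Δlon = 22.79264 − 22.793 = -0.00036°.
North–south shift: 0.00040 × 111699 = 44.6796 m.
E–W at 22.148°: -0.00036° × 111699 × cos 22.148° = -0.00036 × 111699 × 0.9262 ≈ -37.2445 m.
Combined displacement = (44.6796² + 37.2445²)^½ ≈ 58.1672 m.

58 metres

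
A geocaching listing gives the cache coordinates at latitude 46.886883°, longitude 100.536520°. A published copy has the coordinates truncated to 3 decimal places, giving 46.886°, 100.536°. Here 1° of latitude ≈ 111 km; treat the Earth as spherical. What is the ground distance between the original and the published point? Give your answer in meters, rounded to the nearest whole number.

Δlat = 46.886883 − 46.886 = +0.000883°; Δlon = 100.536520 − 100.536 = +0.000520°.
North–south shift: 0.000883 × 111000 = 98.013 m.
E–W at 46.886°: 0.000520° × 111000 × cos 46.886° = 0.000520 × 111000 × 0.6835 ≈ 39.4489 m.
Distance: √(98.013² + 39.4489²) ≈ 105.654 m.

106 meters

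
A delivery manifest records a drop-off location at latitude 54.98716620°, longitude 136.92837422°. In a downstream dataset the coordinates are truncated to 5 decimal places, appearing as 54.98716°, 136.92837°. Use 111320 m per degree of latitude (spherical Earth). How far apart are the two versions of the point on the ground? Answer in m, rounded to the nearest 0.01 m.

0.74 m

The latitude changed by +0.00000620° and the longitude by +0.00000422°.
North–south shift: 0.00000620 × 111320 = 0.690184 m.
E–W at 54.9872°: 0.00000422° × 111320 × cos 54.9872° = 0.00000422 × 111320 × 0.5738 ≈ 0.269535 m.
Combined displacement = (0.690184² + 0.269535²)^½ ≈ 0.740948 m.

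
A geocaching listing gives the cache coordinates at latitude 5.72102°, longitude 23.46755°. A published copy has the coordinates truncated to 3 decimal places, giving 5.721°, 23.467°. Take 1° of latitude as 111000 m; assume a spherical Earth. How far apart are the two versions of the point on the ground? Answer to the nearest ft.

199 ft

The latitude changed by +0.00002° and the longitude by +0.00055°.
N–S: 0.00002° × 111000 m/° = 2.22 m.
E–W at 5.721°: 0.00055° × 111000 × cos 5.721° = 0.00055 × 111000 × 0.9950 ≈ 60.7459 m.
Combined displacement = (2.22² + 60.7459²)^½ ≈ 60.7865 m.
In feet: 60.7865 m ÷ 0.3048 ≈ 199.43 ft.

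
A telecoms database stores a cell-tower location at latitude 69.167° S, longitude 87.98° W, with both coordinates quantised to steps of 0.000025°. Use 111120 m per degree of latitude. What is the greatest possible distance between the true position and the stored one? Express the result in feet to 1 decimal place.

4.8 feet

With a 0.000025° grid the true value lies within half a step, ±0.000025°/2 = ±1.25e-05°, of the stored one.
N–S: 1.25e-05° × 111120 m/° = 1.389 m.
Longitude error → 1.25e-05 × 111120 × cos 69.167° = 1.25e-05 × 111120 × 0.3556 ≈ 0.493991 m.
Worst case both components are at the extreme and orthogonal: √(1.389² + 0.493991²) ≈ 1.47423 m.
Converting: 1.47423 m × 3.2808 ft/m ≈ 4.8367 ft.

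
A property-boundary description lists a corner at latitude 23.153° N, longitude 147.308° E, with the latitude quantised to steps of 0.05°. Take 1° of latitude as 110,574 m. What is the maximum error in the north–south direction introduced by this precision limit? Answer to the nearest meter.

2764 meters

With a 0.05° grid the true value lies within half a step, ±0.05°/2 = ±0.025°, of the stored one.
So the N–S error is at most 0.025 × 110574 = 2764.35 m.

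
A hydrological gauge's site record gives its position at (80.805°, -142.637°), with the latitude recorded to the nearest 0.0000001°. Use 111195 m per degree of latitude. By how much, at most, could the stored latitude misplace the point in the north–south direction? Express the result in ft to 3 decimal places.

Rounding to 7 decimal places leaves the latitude within ±5e-08° of the true value.
Along the meridian that is 5e-08° × 111195 m/° = 0.00555975 m.
In feet: 0.00555975 m ÷ 0.3048 ≈ 0.018241 ft.

0.018 ft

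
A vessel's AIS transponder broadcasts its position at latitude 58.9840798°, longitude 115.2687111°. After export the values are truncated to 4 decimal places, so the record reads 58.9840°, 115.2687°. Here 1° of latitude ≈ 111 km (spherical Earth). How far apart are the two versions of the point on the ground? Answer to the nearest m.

9 m

The latitude changed by +0.0000798° and the longitude by +0.0000111°.
North–south shift: 0.0000798 × 111000 = 8.8578 m.
E–W at 58.984°: 0.0000111° × 111000 × cos 58.984° = 0.0000111 × 111000 × 0.5153 ≈ 0.634873 m.
Hypotenuse of the two orthogonal shifts: √(8.8578² + 0.634873²) = 8.88052 m.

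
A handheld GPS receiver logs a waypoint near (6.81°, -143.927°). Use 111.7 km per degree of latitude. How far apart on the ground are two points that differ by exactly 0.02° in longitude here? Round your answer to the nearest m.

2218 m

At 6.81° a degree of longitude is 111700 × cos 6.81° ≈ 110912 m, so 0.02° corresponds to 2218.24 m.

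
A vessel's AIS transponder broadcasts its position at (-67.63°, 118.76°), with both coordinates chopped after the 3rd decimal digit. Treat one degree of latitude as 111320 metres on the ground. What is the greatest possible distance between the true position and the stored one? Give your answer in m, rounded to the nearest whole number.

Truncating at 3 decimal places can drop up to a full unit in the last place, so each coordinate may be off by as much as 0.001°.
North–south component: 0.001° × 111320 = 111.32 m.
East–west component at 67.63°: 0.001° × 111320 × cos 67.63° ≈ 0.001 × 42366.9 ≈ 42.3669 m.
Combining orthogonally: (111.32² + 42.3669²)^½ ≈ 119.11 m.

119 m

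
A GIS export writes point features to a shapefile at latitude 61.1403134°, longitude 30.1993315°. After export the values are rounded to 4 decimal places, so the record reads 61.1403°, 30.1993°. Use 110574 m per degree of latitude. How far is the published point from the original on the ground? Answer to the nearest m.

2 m

Δlat = 61.1403134 − 61.1403 = +0.0000134°; Δlon = 30.1993315 − 30.1993 = +0.0000315°.
N–S: 0.0000134° × 110574 m/° = 1.48169 m.
East–west at this latitude: 0.0000315° × 110574 × cos 61.1403° ≈ 0.0000315 × 53370.4 = 1.68117 m.
Distance: √(1.48169² + 1.68117²) ≈ 2.24092 m.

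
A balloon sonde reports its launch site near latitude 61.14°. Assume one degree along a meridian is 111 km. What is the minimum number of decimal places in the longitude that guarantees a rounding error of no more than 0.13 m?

At 61.14° one degree of longitude covers 111000 × cos 61.14° ≈ 111000 × 0.4827 ≈ 53576.5 m.
N decimal places → at most half a unit in the last place, 0.5 × 10⁻ᴺ° = 53576.5/2 × 10⁻ᴺ m.
Need 0.5 × 53576.5 × 10⁻ᴺ ≤ 0.13 → 10⁻ᴺ ≤ 4.853e-06, so N ≥ 5.31.
At 5 places the error can reach 0.268 m, but 6 places keeps it to 0.0268 m.

6 decimal places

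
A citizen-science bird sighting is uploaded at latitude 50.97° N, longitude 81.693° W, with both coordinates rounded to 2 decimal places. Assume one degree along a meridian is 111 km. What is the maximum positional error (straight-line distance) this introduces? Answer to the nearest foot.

Rounding to 2 decimal places leaves each coordinate within ±0.005° of the true value.
Latitude error → 0.005 × 111000 = 555 m along the meridian.
East–west component at 50.97°: 0.005° × 111000 × cos 50.97° ≈ 0.005 × 69899.7 ≈ 349.499 m.
Combining orthogonally: (555² + 349.499²)^½ ≈ 655.877 m.
Converting: 655.877 m × 3.2808 ft/m ≈ 2151.8 ft.

2152 feet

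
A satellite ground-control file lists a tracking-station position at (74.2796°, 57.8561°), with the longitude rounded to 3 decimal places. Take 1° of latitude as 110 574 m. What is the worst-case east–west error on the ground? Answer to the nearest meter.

15 meters

Rounding to 3 decimal places leaves the longitude within ±0.0005° of the true value.
One degree of longitude at 74.2796° is 110574 × cos 74.2796° ≈ 110574 × 0.2709 = 29959.3 m.
So at most 0.0005° × 29959.3 ≈ 14.9796 m east–west.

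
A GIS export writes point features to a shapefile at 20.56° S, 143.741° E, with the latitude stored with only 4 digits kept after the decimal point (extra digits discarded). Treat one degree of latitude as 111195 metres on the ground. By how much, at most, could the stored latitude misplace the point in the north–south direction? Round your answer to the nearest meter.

Truncating at 4 decimal places can drop up to a full unit in the last place, so the latitude may be off by as much as 0.0001°.
So the N–S error is at most 0.0001 × 111195 = 11.1195 m.

11 meters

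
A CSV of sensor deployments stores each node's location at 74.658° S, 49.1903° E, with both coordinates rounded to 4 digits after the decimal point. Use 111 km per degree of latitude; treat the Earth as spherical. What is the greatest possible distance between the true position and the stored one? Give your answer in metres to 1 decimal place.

Rounding to 4 decimal places leaves each coordinate within ±5e-05° of the true value.
N–S: 5e-05° × 111000 m/° = 5.55 m.
E–W at 74.658°: 5e-05° × 111000 × cos 74.658° = 5e-05 × 111000 × 0.2646 ≈ 1.46842 m.
Worst case both components are at the extreme and orthogonal: √(5.55² + 1.46842²) ≈ 5.74097 m.

5.7 metres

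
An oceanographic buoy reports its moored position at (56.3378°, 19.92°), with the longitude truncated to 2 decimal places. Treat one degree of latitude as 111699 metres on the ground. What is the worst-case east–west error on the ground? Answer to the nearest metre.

Truncating at 2 decimal places can drop up to a full unit in the last place, so the longitude may be off by as much as 0.01°.
Parallels shrink by cos φ, so at 56.3378° a degree of longitude is 111699 × 0.5543 ≈ 61914.2 m.
So at most 0.01° × 61914.2 ≈ 619.142 m east–west.

619 metres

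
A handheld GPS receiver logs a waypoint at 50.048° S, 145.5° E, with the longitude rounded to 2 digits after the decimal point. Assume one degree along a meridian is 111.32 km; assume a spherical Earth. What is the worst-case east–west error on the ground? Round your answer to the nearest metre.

Rounding to 2 decimal places leaves the longitude within ±0.005° of the true value.
Parallels shrink by cos φ, so at 50.048° a degree of longitude is 111320 × 0.6421 ≈ 71483.7 m.
East–west error: 0.005° × 71483.7 m/° ≈ 357.418 m.

357 metres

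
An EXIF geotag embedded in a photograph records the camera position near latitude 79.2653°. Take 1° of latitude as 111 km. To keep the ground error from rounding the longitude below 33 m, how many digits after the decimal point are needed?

At 79.2653° one degree of longitude covers 111000 × cos 79.2653° ≈ 111000 × 0.1863 ≈ 20675 m.
Rounding to N decimal places gives at most 0.5 × 10⁻ᴺ degrees of error, i.e. 0.5 × 10⁻ᴺ × 20675 m.
Need 0.5 × 20675 × 10⁻ᴺ ≤ 33 → 10⁻ᴺ ≤ 3.192e-03, so N ≥ 2.50.
So 3 decimal places suffice (10.3 m); 2 would allow up to 103 m.

3 decimal places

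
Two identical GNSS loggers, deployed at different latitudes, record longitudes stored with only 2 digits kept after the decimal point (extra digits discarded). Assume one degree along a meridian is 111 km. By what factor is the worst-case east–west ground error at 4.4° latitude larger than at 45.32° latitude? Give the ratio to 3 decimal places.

Truncating at 2 decimal places can drop up to a full unit in the last place, so the longitude may be off by as much as 0.01°.
At 4.4°: 0.01° × 111000 × cos 4.4° = 0.01 × 111000 × 0.9971 ≈ 1106.7 m.
Error at 45.32° = 0.01° × 111000 × cos 45.32° ≈ 1110 × 0.7031 = 780.49 m.
Ratio: 1106.7 / 780.49 = cos 4.4° / cos 45.32° ≈ 1.4180.

1.418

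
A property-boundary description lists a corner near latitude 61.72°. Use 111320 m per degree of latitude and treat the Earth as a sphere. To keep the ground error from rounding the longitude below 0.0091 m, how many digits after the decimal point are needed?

7

At 61.72° one degree of longitude covers 111320 × cos 61.72° ≈ 111320 × 0.4738 ≈ 52741.3 m.
Rounding to N decimal places gives at most 0.5 × 10⁻ᴺ degrees of error, i.e. 0.5 × 10⁻ᴺ × 52741.3 m.
Setting 26370.6 × 10⁻ᴺ ≤ 0.0091 gives 10ᴺ ≥ 2.898e+06, i.e. N ≥ 6.46.
N = 6 would give 0.0264 m (too coarse); N = 7 gives 0.00264 m ≤ 0.0091 m.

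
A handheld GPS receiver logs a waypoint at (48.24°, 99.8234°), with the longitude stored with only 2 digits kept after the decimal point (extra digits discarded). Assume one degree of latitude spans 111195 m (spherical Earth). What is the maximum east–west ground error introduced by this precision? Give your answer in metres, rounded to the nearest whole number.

741 metres

Truncating at 2 decimal places can drop up to a full unit in the last place, so the longitude may be off by as much as 0.01°.
Parallels shrink by cos φ, so at 48.24° a degree of longitude is 111195 × 0.6660 ≈ 74057.2 m.
Maximum E–W displacement: 0.01 × 74057.2 = 740.572 m.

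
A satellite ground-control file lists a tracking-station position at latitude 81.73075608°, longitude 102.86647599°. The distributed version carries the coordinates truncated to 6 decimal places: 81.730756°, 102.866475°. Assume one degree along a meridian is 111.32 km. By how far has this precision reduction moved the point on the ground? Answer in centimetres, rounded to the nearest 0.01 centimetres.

Δlat = 81.73075608 − 81.730756 = +0.00000008°; Δlon = 102.86647599 − 102.866475 = +0.00000099°.
North–south shift: 0.00000008 × 111320 = 0.0089056 m.
East–west at this latitude: 0.00000099° × 111320 × cos 81.7308° ≈ 0.00000099 × 16010.6 = 0.0158505 m.
Combined displacement = (0.0089056² + 0.0158505²)^½ ≈ 0.018181 m.
That is 0.018181 m = 1.8181 cm.

1.82 centimetres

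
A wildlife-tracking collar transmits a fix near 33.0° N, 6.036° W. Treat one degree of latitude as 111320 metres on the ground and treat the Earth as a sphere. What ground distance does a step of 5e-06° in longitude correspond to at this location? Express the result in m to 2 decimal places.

5e-06° of longitude at 33° is 5e-06 × 111320 × cos 33° ≈ 5e-06 × 93360.8 = 0.466804 m.

0.47 m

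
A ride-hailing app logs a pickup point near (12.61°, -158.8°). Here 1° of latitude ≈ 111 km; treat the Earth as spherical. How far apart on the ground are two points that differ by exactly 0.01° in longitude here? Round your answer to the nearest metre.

One degree of longitude here spans 111000 × cos 12.61° = 111000 × 0.9759 ≈ 108323 m; 0.01° of that is 1083.23 m.

1083 metres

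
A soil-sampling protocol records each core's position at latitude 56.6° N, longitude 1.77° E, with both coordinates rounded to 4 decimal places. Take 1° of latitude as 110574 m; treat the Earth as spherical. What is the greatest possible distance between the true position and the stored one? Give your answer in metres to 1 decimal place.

Rounding to 4 decimal places leaves each coordinate within ±5e-05° of the true value.
N–S: 5e-05° × 110574 m/° = 5.5287 m.
E–W at 56.6°: 5e-05° × 110574 × cos 56.6° = 5e-05 × 110574 × 0.5505 ≈ 3.04344 m.
The two errors are perpendicular, so the maximum displacement is √(5.5287² + 3.04344²) ≈ 6.31103 m.

6.3 metres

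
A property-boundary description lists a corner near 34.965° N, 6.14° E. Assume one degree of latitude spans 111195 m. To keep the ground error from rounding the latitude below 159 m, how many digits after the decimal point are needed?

One degree of latitude covers 111195 m.
With N decimal places the half-ulp bound is 0.5·10⁻ᴺ°, or 0.5·10⁻ᴺ × 111195 m on the ground.
Setting 55597.5 × 10⁻ᴺ ≤ 159 gives 10ᴺ ≥ 349.7, i.e. N ≥ 2.54.
N = 2 would give 556 m (too coarse); N = 3 gives 55.6 m ≤ 159 m.

3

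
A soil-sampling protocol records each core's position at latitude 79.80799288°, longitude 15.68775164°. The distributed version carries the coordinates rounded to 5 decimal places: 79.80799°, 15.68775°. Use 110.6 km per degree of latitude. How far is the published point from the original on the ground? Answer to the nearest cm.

32 cm

Δlat = 79.80799288 − 79.80799 = +0.00000288°; Δlon = 15.68775164 − 15.68775 = +0.00000164°.
North–south shift: 0.00000288 × 110600 = 0.318528 m.
E–W at 79.808°: 0.00000164° × 110600 × cos 79.808° = 0.00000164 × 110600 × 0.1769 ≈ 0.0320954 m.
Distance: √(0.318528² + 0.0320954²) ≈ 0.320141 m.
That is 0.320141 m = 32.014 cm.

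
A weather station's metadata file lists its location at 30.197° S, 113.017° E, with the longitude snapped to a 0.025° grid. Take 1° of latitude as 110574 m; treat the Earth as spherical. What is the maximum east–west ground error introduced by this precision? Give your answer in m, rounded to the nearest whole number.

1195 m

With a 0.025° grid the true value lies within half a step, ±0.025°/2 = ±0.0125°, of the stored one.
One degree of longitude at 30.197° is 110574 × cos 30.197° ≈ 110574 × 0.8643 = 95569.2 m.
Maximum E–W displacement: 0.0125 × 95569.2 = 1194.62 m.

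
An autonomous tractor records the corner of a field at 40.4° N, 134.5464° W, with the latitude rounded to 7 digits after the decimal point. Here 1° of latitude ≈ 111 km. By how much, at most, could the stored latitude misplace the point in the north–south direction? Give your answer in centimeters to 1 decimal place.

0.6 centimeters

Rounding to 7 decimal places leaves the latitude within ±5e-08° of the true value.
North–south distance: 5e-08° × 111000 m/° = 0.00555 m.
That is 0.00555 m = 0.555 cm.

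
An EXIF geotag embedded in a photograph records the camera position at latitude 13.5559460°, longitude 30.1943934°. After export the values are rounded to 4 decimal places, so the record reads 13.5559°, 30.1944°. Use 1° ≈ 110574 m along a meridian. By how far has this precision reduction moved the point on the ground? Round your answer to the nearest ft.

The latitude changed by +0.0000460° and the longitude by -0.0000066°.
North–south shift: 0.0000460 × 110574 = 5.0864 m.
East–west at this latitude: -0.0000066° × 110574 × cos 13.5559° ≈ -0.0000066 × 107494 = -0.709458 m.
Combined displacement = (5.0864² + 0.709458²)^½ ≈ 5.13564 m.
Converting: 5.13564 m × 3.2808 ft/m ≈ 16.849 ft.

17 ft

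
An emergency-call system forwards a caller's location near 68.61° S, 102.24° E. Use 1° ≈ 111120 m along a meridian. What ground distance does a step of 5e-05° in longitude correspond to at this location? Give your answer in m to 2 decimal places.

2.03 m

One degree of longitude here spans 111120 × cos 68.61° = 111120 × 0.3647 ≈ 40527.1 m; 5e-05° of that is 2.02635 m.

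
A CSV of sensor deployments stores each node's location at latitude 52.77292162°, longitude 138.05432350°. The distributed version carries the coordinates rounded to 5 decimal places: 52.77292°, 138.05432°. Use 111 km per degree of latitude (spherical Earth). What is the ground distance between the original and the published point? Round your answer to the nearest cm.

30 cm

The latitude changed by +0.00000162° and the longitude by +0.00000350°.
North–south shift: 0.00000162 × 111000 = 0.17982 m.
E–W at 52.7729°: 0.00000350° × 111000 × cos 52.7729° = 0.00000350 × 111000 × 0.6050 ≈ 0.235033 m.
Distance: √(0.17982² + 0.235033²) ≈ 0.295932 m.
That is 0.295932 m = 29.593 cm.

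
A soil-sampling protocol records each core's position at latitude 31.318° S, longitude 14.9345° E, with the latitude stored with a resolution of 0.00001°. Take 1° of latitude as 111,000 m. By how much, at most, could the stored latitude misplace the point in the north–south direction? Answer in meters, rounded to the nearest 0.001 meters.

0.555 meters

With a 0.00001° grid the true value lies within half a step, ±0.00001°/2 = ±5e-06°, of the stored one.
So the N–S error is at most 5e-06 × 111000 = 0.555 m.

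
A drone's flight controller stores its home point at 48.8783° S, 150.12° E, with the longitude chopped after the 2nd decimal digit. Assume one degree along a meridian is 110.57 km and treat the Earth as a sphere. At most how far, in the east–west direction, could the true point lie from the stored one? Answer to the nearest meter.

727 meters

Truncating at 2 decimal places can drop up to a full unit in the last place, so the longitude may be off by as much as 0.01°.
At latitude 48.8783° a degree of longitude spans 110570 m × cos 48.8783° = 110570 × 0.6577 ≈ 72717.5 m.
Maximum E–W displacement: 0.01 × 72717.5 = 727.175 m.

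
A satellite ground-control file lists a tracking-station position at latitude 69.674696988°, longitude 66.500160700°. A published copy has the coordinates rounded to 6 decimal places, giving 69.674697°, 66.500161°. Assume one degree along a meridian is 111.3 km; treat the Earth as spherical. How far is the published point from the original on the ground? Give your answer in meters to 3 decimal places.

The latitude changed by -0.000000012° and the longitude by -0.000000300°.
North–south shift: -0.000000012 × 111300 = -0.0013356 m.
E–W at 69.6747°: -0.000000300° × 111300 × cos 69.6747° = -0.000000300 × 111300 × 0.3473 ≈ -0.011598 m.
Hypotenuse of the two orthogonal shifts: √(0.0013356² + 0.011598²) = 0.0116747 m.

0.012 meters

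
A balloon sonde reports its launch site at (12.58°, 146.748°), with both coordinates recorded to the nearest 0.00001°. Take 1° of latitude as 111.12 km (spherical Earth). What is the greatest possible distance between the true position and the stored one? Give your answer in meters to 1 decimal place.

Rounding to 5 decimal places leaves each coordinate within ±5e-06° of the true value.
N–S: 5e-06° × 111120 m/° = 0.5556 m.
E–W at 12.58°: 5e-06° × 111120 × cos 12.58° = 5e-06 × 111120 × 0.9760 ≈ 0.542262 m.
Combining orthogonally: (0.5556² + 0.542262²)^½ ≈ 0.776363 m.

0.8 meters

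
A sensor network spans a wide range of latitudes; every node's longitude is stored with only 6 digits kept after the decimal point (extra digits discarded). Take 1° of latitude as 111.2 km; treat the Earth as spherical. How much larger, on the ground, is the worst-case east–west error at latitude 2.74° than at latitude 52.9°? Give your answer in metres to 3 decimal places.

Truncating at 6 decimal places can drop up to a full unit in the last place, so the longitude may be off by as much as 1e-06°.
Error at 2.74° = 1e-06° × 111200 × cos 2.74° ≈ 0.1112 × 0.9989 = 0.11107 m.
Error at 52.9° = 1e-06° × 111200 × cos 52.9° ≈ 0.1112 × 0.6032 = 0.067077 m.
So the lower-latitude error exceeds the higher by 0.11107 − 0.067077 = 0.043996 m.

0.044 metres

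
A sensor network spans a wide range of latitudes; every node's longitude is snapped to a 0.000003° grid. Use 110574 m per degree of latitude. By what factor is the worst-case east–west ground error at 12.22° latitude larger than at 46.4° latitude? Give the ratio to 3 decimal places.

With a 0.000003° grid the true value lies within half a step, ±0.000003°/2 = ±1.5e-06°, of the stored one.
Error at 12.22° = 1.5e-06° × 110574 × cos 12.22° ≈ 0.16586 × 0.9773 = 0.1621 m.
Error at 46.4° = 1.5e-06° × 110574 × cos 46.4° ≈ 0.16586 × 0.6896 = 0.11438 m.
Ratio: 0.1621 / 0.11438 = cos 12.22° / cos 46.4° ≈ 1.4172.

1.417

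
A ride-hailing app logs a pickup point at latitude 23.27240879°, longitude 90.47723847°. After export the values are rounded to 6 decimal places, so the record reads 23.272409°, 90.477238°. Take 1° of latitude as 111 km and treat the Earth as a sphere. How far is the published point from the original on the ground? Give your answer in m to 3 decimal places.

The latitude changed by -0.00000021° and the longitude by +0.00000047°.
N–S: -0.00000021° × 111000 m/° = -0.02331 m.
E–W at 23.2724°: 0.00000047° × 111000 × cos 23.2724° = 0.00000047 × 111000 × 0.9186 ≈ 0.0479253 m.
Distance: √(0.02331² + 0.0479253²) ≈ 0.0532934 m.

0.053 m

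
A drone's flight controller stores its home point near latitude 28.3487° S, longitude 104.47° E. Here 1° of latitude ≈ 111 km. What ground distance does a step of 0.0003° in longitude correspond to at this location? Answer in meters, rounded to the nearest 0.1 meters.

0.0003° of longitude at 28.3487° is 0.0003 × 111000 × cos 28.3487° ≈ 0.0003 × 97688.2 = 29.3065 m.

29.3 meters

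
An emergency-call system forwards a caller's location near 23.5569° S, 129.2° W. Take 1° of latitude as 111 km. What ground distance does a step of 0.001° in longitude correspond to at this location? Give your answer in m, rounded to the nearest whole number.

102 m

0.001° of longitude at 23.5569° is 0.001 × 111000 × cos 23.5569° ≈ 0.001 × 101750 = 101.75 m.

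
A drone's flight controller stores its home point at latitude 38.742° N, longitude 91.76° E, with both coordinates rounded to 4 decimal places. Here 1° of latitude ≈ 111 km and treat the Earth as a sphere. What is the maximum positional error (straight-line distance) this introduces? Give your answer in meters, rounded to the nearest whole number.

7 meters

Rounding to 4 decimal places leaves each coordinate within ±5e-05° of the true value.
Latitude error → 5e-05 × 111000 = 5.55 m along the meridian.
Longitude error → 5e-05 × 111000 × cos 38.742° = 5e-05 × 111000 × 0.7800 ≈ 4.32884 m.
The two errors are perpendicular, so the maximum displacement is √(5.55² + 4.32884²) ≈ 7.03856 m.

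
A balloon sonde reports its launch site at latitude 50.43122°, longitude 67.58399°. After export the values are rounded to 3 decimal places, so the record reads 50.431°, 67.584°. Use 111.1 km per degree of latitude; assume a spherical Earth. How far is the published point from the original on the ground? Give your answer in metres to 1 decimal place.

The latitude changed by +0.00022° and the longitude by -0.00001°.
N–S: 0.00022° × 111100 m/° = 24.442 m.
E–W at 50.431°: -0.00001° × 111100 × cos 50.431° = -0.00001 × 111100 × 0.6370 ≈ -0.707715 m.
Distance: √(24.442² + 0.707715²) ≈ 24.4522 m.

24.5 metres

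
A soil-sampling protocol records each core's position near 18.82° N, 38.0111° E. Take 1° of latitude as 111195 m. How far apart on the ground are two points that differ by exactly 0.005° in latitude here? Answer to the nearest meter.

556 meters

0.005° × 111195 m/° = 555.975 m.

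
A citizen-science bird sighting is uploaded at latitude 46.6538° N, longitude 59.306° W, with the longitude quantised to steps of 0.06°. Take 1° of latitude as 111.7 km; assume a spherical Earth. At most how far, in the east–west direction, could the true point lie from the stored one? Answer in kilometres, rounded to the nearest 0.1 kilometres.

With a 0.06° grid the true value lies within half a step, ±0.06°/2 = ±0.03°, of the stored one.
At latitude 46.6538° a degree of longitude spans 111700 m × cos 46.6538° = 111700 × 0.6864 ≈ 76671.4 m.
So at most 0.03° × 76671.4 ≈ 2300.14 m east–west.
That is 2300.14 m = 2.3001 km.

2.3 kilometres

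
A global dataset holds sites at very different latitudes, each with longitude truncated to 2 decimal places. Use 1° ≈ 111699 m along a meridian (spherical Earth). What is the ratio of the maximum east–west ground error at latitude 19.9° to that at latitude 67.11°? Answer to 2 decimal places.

2.42

Truncating at 2 decimal places can drop up to a full unit in the last place, so the longitude may be off by as much as 0.01°.
At 19.9°: 0.01° × 111699 × cos 19.9° = 0.01 × 111699 × 0.9403 ≈ 1050.3 m.
At 67.11°: 0.01° × 111699 × cos 67.11° = 0.01 × 111699 × 0.3890 ≈ 434.47 m.
The ratio reduces to cos 19.9° / cos 67.11° = 0.9403/0.3890 ≈ 2.4174.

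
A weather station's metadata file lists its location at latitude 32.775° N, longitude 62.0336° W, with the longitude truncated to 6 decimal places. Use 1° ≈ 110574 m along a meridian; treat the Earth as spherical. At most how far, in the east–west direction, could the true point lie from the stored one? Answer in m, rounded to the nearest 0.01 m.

0.09 m

Truncating at 6 decimal places can drop up to a full unit in the last place, so the longitude may be off by as much as 1e-06°.
One degree of longitude at 32.775° is 110574 × cos 32.775° ≈ 110574 × 0.8408 = 92970.9 m.
Maximum E–W displacement: 1e-06 × 92970.9 = 0.0929709 m.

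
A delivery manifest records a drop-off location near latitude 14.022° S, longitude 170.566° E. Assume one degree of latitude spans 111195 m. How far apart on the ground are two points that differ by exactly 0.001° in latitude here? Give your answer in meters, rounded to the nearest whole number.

111 meters

Along a meridian 0.001° is 0.001 × 111195 = 111.195 m.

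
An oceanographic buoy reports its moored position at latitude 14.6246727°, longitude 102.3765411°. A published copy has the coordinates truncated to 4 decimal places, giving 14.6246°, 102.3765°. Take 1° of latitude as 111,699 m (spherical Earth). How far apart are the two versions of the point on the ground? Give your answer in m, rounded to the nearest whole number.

9 m

Δlat = 14.6246727 − 14.6246 = +0.0000727°; Δlon = 102.3765411 − 102.3765 = +0.0000411°.
N–S: 0.0000727° × 111699 m/° = 8.12052 m.
E–W at 14.6246°: 0.0000411° × 111699 × cos 14.6246° = 0.0000411 × 111699 × 0.9676 ≈ 4.44209 m.
Distance: √(8.12052² + 4.44209²) ≈ 9.25608 m.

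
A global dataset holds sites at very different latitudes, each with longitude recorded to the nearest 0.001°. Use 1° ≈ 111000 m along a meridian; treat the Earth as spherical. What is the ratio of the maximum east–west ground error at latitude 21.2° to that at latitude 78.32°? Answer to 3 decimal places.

4.605

Rounding to 3 decimal places leaves the longitude within ±0.0005° of the true value.
Error at 21.2° = 0.0005° × 111000 × cos 21.2° ≈ 55.5 × 0.9323 = 51.744 m.
At 78.32°: 0.0005° × 111000 × cos 78.32° = 0.0005 × 111000 × 0.2024 ≈ 11.236 m.
The ratio reduces to cos 21.2° / cos 78.32° = 0.9323/0.2024 ≈ 4.6053.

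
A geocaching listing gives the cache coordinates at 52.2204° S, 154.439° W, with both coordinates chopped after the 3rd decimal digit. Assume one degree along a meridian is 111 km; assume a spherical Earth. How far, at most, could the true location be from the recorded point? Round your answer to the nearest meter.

Truncating at 3 decimal places can drop up to a full unit in the last place, so each coordinate may be off by as much as 0.001°.
N–S: 0.001° × 111000 m/° = 111 m.
E–W at 52.2204°: 0.001° × 111000 × cos 52.2204° = 0.001 × 111000 × 0.6126 ≈ 68.0015 m.
The two errors are perpendicular, so the maximum displacement is √(111² + 68.0015²) ≈ 130.174 m.

130 meters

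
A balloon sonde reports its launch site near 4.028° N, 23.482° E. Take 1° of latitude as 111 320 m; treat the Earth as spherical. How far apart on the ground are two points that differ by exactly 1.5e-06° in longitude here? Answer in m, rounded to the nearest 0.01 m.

0.17 m

One degree of longitude here spans 111320 × cos 4.028° = 111320 × 0.9975 ≈ 111045 m; 1.5e-06° of that is 0.166568 m.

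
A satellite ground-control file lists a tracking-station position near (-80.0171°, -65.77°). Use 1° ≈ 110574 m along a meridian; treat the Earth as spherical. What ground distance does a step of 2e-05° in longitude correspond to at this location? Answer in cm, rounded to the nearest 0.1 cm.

38.3 cm

At 80.0171° a degree of longitude is 110574 × cos 80.0171° ≈ 19168.5 m, so 2e-05° corresponds to 0.383369 m.
That is 0.383369 m = 38.337 cm.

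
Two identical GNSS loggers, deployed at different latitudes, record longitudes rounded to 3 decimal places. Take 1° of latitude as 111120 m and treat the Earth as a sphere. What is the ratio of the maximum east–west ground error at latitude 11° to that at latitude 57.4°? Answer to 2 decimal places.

1.82

Rounding to 3 decimal places leaves the longitude within ±0.0005° of the true value.
Error at 11° = 0.0005° × 111120 × cos 11° ≈ 55.56 × 0.9816 = 54.539 m.
Error at 57.4° = 0.0005° × 111120 × cos 57.4° ≈ 55.56 × 0.5388 = 29.934 m.
The ratio reduces to cos 11° / cos 57.4° = 0.9816/0.5388 ≈ 1.8220.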